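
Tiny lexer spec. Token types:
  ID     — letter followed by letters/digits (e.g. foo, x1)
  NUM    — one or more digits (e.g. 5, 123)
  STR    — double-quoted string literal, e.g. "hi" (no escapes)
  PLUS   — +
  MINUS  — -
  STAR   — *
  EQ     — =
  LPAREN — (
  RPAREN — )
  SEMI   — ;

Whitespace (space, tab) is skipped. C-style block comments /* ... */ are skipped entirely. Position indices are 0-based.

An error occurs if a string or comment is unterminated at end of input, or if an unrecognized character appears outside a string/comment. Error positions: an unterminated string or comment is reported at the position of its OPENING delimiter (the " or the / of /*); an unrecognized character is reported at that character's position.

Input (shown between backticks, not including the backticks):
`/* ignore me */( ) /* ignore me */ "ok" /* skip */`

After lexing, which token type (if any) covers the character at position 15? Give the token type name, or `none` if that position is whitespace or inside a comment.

Answer: LPAREN

Derivation:
pos=0: enter COMMENT mode (saw '/*')
exit COMMENT mode (now at pos=15)
pos=15: emit LPAREN '('
pos=17: emit RPAREN ')'
pos=19: enter COMMENT mode (saw '/*')
exit COMMENT mode (now at pos=34)
pos=35: enter STRING mode
pos=35: emit STR "ok" (now at pos=39)
pos=40: enter COMMENT mode (saw '/*')
exit COMMENT mode (now at pos=50)
DONE. 3 tokens: [LPAREN, RPAREN, STR]
Position 15: char is '(' -> LPAREN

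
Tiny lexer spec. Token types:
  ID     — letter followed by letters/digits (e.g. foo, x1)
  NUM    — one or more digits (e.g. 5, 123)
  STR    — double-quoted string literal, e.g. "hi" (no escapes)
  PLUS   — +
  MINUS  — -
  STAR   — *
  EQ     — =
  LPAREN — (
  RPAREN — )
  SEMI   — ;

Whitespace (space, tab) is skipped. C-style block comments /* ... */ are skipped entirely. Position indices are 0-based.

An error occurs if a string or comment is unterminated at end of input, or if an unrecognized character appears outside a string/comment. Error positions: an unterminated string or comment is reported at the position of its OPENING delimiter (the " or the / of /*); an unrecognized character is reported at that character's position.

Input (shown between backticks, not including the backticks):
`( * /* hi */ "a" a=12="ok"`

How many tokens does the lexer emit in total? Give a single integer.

pos=0: emit LPAREN '('
pos=2: emit STAR '*'
pos=4: enter COMMENT mode (saw '/*')
exit COMMENT mode (now at pos=12)
pos=13: enter STRING mode
pos=13: emit STR "a" (now at pos=16)
pos=17: emit ID 'a' (now at pos=18)
pos=18: emit EQ '='
pos=19: emit NUM '12' (now at pos=21)
pos=21: emit EQ '='
pos=22: enter STRING mode
pos=22: emit STR "ok" (now at pos=26)
DONE. 8 tokens: [LPAREN, STAR, STR, ID, EQ, NUM, EQ, STR]

Answer: 8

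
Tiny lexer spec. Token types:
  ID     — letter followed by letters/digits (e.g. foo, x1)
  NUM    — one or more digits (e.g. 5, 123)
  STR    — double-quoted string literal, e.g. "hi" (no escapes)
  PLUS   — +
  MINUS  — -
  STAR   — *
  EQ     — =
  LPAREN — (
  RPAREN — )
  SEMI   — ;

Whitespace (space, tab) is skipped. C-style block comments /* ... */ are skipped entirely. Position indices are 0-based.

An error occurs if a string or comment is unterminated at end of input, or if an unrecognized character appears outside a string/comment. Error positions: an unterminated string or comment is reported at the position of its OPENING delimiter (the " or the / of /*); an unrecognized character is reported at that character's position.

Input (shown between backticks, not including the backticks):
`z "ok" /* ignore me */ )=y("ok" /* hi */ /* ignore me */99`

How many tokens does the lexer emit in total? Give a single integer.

pos=0: emit ID 'z' (now at pos=1)
pos=2: enter STRING mode
pos=2: emit STR "ok" (now at pos=6)
pos=7: enter COMMENT mode (saw '/*')
exit COMMENT mode (now at pos=22)
pos=23: emit RPAREN ')'
pos=24: emit EQ '='
pos=25: emit ID 'y' (now at pos=26)
pos=26: emit LPAREN '('
pos=27: enter STRING mode
pos=27: emit STR "ok" (now at pos=31)
pos=32: enter COMMENT mode (saw '/*')
exit COMMENT mode (now at pos=40)
pos=41: enter COMMENT mode (saw '/*')
exit COMMENT mode (now at pos=56)
pos=56: emit NUM '99' (now at pos=58)
DONE. 8 tokens: [ID, STR, RPAREN, EQ, ID, LPAREN, STR, NUM]

Answer: 8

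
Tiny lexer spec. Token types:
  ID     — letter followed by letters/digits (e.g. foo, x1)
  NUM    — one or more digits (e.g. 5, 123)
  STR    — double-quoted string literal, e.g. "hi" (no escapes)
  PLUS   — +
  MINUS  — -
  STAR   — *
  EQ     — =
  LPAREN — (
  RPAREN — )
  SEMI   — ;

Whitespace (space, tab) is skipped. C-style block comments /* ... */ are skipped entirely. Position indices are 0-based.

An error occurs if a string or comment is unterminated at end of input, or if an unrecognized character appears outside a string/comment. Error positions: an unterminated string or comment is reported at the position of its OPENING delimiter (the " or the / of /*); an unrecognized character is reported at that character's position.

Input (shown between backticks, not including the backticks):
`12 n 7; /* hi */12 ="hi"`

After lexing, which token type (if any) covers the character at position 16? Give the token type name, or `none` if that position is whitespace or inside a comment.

Answer: NUM

Derivation:
pos=0: emit NUM '12' (now at pos=2)
pos=3: emit ID 'n' (now at pos=4)
pos=5: emit NUM '7' (now at pos=6)
pos=6: emit SEMI ';'
pos=8: enter COMMENT mode (saw '/*')
exit COMMENT mode (now at pos=16)
pos=16: emit NUM '12' (now at pos=18)
pos=19: emit EQ '='
pos=20: enter STRING mode
pos=20: emit STR "hi" (now at pos=24)
DONE. 7 tokens: [NUM, ID, NUM, SEMI, NUM, EQ, STR]
Position 16: char is '1' -> NUM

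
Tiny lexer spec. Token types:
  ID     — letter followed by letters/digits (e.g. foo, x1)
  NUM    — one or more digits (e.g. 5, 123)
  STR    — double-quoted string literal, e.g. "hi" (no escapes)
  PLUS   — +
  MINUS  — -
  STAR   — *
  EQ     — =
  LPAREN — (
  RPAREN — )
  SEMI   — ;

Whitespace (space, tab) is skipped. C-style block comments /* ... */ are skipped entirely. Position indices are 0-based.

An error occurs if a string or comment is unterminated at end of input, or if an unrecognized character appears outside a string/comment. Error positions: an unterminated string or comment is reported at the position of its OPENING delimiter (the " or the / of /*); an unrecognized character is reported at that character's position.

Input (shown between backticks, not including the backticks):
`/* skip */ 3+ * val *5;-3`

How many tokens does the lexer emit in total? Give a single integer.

pos=0: enter COMMENT mode (saw '/*')
exit COMMENT mode (now at pos=10)
pos=11: emit NUM '3' (now at pos=12)
pos=12: emit PLUS '+'
pos=14: emit STAR '*'
pos=16: emit ID 'val' (now at pos=19)
pos=20: emit STAR '*'
pos=21: emit NUM '5' (now at pos=22)
pos=22: emit SEMI ';'
pos=23: emit MINUS '-'
pos=24: emit NUM '3' (now at pos=25)
DONE. 9 tokens: [NUM, PLUS, STAR, ID, STAR, NUM, SEMI, MINUS, NUM]

Answer: 9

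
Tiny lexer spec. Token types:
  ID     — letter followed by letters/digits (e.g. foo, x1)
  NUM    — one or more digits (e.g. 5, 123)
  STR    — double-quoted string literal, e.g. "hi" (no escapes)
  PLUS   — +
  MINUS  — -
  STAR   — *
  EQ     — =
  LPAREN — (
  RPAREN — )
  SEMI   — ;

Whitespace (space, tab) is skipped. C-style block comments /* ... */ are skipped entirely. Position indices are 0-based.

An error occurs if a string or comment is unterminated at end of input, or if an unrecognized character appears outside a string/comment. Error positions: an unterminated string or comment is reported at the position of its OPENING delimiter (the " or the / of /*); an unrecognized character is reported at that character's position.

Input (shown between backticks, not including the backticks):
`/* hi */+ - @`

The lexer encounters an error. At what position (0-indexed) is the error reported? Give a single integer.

Answer: 12

Derivation:
pos=0: enter COMMENT mode (saw '/*')
exit COMMENT mode (now at pos=8)
pos=8: emit PLUS '+'
pos=10: emit MINUS '-'
pos=12: ERROR — unrecognized char '@'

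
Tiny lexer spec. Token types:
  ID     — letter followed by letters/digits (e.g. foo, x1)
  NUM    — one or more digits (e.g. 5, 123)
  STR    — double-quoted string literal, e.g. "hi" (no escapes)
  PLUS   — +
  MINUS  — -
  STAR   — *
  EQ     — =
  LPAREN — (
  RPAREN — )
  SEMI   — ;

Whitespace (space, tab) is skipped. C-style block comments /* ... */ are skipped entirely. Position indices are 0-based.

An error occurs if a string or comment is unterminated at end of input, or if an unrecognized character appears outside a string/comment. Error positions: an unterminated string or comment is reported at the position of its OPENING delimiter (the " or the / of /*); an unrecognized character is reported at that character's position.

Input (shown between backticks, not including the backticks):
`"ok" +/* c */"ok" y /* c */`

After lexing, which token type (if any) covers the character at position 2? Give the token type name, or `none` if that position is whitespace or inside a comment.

Answer: STR

Derivation:
pos=0: enter STRING mode
pos=0: emit STR "ok" (now at pos=4)
pos=5: emit PLUS '+'
pos=6: enter COMMENT mode (saw '/*')
exit COMMENT mode (now at pos=13)
pos=13: enter STRING mode
pos=13: emit STR "ok" (now at pos=17)
pos=18: emit ID 'y' (now at pos=19)
pos=20: enter COMMENT mode (saw '/*')
exit COMMENT mode (now at pos=27)
DONE. 4 tokens: [STR, PLUS, STR, ID]
Position 2: char is 'k' -> STR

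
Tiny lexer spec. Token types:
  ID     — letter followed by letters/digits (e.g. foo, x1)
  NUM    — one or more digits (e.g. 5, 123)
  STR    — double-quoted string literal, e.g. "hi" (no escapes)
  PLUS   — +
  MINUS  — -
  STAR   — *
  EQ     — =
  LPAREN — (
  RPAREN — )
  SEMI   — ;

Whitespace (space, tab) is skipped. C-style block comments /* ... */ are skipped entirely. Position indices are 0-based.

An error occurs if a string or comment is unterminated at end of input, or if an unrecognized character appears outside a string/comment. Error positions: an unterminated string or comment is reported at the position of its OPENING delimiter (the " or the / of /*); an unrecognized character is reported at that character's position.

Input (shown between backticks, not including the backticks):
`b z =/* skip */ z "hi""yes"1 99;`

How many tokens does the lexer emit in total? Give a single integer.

Answer: 9

Derivation:
pos=0: emit ID 'b' (now at pos=1)
pos=2: emit ID 'z' (now at pos=3)
pos=4: emit EQ '='
pos=5: enter COMMENT mode (saw '/*')
exit COMMENT mode (now at pos=15)
pos=16: emit ID 'z' (now at pos=17)
pos=18: enter STRING mode
pos=18: emit STR "hi" (now at pos=22)
pos=22: enter STRING mode
pos=22: emit STR "yes" (now at pos=27)
pos=27: emit NUM '1' (now at pos=28)
pos=29: emit NUM '99' (now at pos=31)
pos=31: emit SEMI ';'
DONE. 9 tokens: [ID, ID, EQ, ID, STR, STR, NUM, NUM, SEMI]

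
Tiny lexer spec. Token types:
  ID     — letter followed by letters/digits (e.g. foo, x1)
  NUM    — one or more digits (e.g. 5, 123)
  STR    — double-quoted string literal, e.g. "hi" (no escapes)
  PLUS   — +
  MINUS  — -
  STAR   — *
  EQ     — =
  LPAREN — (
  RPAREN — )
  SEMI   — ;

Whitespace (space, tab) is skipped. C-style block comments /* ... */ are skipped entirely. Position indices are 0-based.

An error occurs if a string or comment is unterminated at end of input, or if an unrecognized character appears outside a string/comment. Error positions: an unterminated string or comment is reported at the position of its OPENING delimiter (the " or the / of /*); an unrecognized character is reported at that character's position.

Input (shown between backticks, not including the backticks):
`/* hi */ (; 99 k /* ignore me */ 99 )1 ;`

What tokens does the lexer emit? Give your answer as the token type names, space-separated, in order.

pos=0: enter COMMENT mode (saw '/*')
exit COMMENT mode (now at pos=8)
pos=9: emit LPAREN '('
pos=10: emit SEMI ';'
pos=12: emit NUM '99' (now at pos=14)
pos=15: emit ID 'k' (now at pos=16)
pos=17: enter COMMENT mode (saw '/*')
exit COMMENT mode (now at pos=32)
pos=33: emit NUM '99' (now at pos=35)
pos=36: emit RPAREN ')'
pos=37: emit NUM '1' (now at pos=38)
pos=39: emit SEMI ';'
DONE. 8 tokens: [LPAREN, SEMI, NUM, ID, NUM, RPAREN, NUM, SEMI]

Answer: LPAREN SEMI NUM ID NUM RPAREN NUM SEMI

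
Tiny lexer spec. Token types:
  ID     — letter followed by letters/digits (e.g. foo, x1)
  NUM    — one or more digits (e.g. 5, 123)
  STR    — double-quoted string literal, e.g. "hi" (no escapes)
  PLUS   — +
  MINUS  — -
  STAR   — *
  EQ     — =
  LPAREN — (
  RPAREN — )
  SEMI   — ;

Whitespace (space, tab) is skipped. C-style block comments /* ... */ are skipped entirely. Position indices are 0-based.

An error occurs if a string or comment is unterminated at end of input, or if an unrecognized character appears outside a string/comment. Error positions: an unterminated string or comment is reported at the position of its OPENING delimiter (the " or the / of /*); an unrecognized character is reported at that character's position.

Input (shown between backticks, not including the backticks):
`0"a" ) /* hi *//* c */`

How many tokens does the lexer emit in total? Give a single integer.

pos=0: emit NUM '0' (now at pos=1)
pos=1: enter STRING mode
pos=1: emit STR "a" (now at pos=4)
pos=5: emit RPAREN ')'
pos=7: enter COMMENT mode (saw '/*')
exit COMMENT mode (now at pos=15)
pos=15: enter COMMENT mode (saw '/*')
exit COMMENT mode (now at pos=22)
DONE. 3 tokens: [NUM, STR, RPAREN]

Answer: 3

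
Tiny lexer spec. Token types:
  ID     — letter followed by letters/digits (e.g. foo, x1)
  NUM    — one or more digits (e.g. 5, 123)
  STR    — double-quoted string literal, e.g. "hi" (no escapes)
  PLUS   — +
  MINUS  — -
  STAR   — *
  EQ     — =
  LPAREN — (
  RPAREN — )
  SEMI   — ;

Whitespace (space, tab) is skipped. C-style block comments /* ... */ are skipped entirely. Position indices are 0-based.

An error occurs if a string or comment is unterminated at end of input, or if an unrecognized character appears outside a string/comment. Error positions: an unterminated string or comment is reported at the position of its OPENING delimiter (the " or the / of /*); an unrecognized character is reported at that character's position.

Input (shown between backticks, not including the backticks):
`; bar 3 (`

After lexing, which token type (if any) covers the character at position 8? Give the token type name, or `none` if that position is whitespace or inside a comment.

Answer: LPAREN

Derivation:
pos=0: emit SEMI ';'
pos=2: emit ID 'bar' (now at pos=5)
pos=6: emit NUM '3' (now at pos=7)
pos=8: emit LPAREN '('
DONE. 4 tokens: [SEMI, ID, NUM, LPAREN]
Position 8: char is '(' -> LPAREN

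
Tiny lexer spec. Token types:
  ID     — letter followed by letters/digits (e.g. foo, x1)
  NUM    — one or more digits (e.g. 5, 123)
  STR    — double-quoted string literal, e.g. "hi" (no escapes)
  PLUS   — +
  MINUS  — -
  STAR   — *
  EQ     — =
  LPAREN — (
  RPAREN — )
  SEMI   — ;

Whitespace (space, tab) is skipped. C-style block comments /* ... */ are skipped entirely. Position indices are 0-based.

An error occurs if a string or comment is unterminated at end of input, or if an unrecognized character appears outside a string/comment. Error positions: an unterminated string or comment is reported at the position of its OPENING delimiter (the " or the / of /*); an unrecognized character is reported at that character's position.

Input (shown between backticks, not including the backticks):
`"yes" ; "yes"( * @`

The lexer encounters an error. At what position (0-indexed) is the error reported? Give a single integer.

Answer: 17

Derivation:
pos=0: enter STRING mode
pos=0: emit STR "yes" (now at pos=5)
pos=6: emit SEMI ';'
pos=8: enter STRING mode
pos=8: emit STR "yes" (now at pos=13)
pos=13: emit LPAREN '('
pos=15: emit STAR '*'
pos=17: ERROR — unrecognized char '@'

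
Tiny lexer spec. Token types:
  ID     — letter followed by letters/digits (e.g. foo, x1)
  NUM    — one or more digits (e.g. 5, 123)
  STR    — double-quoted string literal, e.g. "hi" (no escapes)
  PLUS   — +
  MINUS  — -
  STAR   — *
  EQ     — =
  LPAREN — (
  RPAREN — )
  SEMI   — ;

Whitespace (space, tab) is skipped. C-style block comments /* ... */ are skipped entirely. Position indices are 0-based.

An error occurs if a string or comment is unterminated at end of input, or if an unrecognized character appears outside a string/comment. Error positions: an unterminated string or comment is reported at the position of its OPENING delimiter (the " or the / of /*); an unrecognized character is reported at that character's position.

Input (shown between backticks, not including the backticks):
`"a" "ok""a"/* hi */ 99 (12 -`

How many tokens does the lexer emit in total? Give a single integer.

Answer: 7

Derivation:
pos=0: enter STRING mode
pos=0: emit STR "a" (now at pos=3)
pos=4: enter STRING mode
pos=4: emit STR "ok" (now at pos=8)
pos=8: enter STRING mode
pos=8: emit STR "a" (now at pos=11)
pos=11: enter COMMENT mode (saw '/*')
exit COMMENT mode (now at pos=19)
pos=20: emit NUM '99' (now at pos=22)
pos=23: emit LPAREN '('
pos=24: emit NUM '12' (now at pos=26)
pos=27: emit MINUS '-'
DONE. 7 tokens: [STR, STR, STR, NUM, LPAREN, NUM, MINUS]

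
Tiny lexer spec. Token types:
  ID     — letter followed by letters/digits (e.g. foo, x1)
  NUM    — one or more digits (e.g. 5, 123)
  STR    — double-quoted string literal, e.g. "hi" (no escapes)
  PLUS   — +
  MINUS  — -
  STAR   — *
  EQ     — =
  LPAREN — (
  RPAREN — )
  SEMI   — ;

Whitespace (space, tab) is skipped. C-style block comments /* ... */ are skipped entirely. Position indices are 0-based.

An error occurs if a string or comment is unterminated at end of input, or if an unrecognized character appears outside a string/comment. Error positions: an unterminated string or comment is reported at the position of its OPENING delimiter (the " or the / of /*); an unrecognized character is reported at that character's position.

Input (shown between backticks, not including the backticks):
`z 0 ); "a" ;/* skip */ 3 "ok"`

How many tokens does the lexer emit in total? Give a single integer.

pos=0: emit ID 'z' (now at pos=1)
pos=2: emit NUM '0' (now at pos=3)
pos=4: emit RPAREN ')'
pos=5: emit SEMI ';'
pos=7: enter STRING mode
pos=7: emit STR "a" (now at pos=10)
pos=11: emit SEMI ';'
pos=12: enter COMMENT mode (saw '/*')
exit COMMENT mode (now at pos=22)
pos=23: emit NUM '3' (now at pos=24)
pos=25: enter STRING mode
pos=25: emit STR "ok" (now at pos=29)
DONE. 8 tokens: [ID, NUM, RPAREN, SEMI, STR, SEMI, NUM, STR]

Answer: 8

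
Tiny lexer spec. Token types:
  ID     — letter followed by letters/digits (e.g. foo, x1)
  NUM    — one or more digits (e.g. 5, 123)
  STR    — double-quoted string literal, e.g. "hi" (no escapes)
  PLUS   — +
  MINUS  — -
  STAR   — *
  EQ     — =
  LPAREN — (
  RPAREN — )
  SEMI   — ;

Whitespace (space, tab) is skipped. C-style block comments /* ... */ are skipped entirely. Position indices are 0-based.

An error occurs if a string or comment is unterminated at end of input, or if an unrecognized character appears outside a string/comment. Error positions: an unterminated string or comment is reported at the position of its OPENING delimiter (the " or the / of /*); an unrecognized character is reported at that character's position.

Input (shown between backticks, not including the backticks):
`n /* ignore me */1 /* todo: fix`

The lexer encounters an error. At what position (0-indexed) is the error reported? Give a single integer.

pos=0: emit ID 'n' (now at pos=1)
pos=2: enter COMMENT mode (saw '/*')
exit COMMENT mode (now at pos=17)
pos=17: emit NUM '1' (now at pos=18)
pos=19: enter COMMENT mode (saw '/*')
pos=19: ERROR — unterminated comment (reached EOF)

Answer: 19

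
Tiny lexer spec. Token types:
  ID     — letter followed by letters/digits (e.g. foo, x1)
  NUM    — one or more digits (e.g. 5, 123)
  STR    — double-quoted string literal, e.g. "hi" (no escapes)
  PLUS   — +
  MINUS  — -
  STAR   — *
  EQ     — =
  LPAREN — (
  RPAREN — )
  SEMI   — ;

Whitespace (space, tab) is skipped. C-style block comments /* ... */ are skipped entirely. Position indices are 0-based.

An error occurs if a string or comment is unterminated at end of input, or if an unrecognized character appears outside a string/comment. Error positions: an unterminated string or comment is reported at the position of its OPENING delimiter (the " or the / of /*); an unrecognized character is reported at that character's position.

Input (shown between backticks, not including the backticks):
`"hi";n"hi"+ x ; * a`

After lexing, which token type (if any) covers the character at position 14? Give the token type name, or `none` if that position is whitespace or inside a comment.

pos=0: enter STRING mode
pos=0: emit STR "hi" (now at pos=4)
pos=4: emit SEMI ';'
pos=5: emit ID 'n' (now at pos=6)
pos=6: enter STRING mode
pos=6: emit STR "hi" (now at pos=10)
pos=10: emit PLUS '+'
pos=12: emit ID 'x' (now at pos=13)
pos=14: emit SEMI ';'
pos=16: emit STAR '*'
pos=18: emit ID 'a' (now at pos=19)
DONE. 9 tokens: [STR, SEMI, ID, STR, PLUS, ID, SEMI, STAR, ID]
Position 14: char is ';' -> SEMI

Answer: SEMI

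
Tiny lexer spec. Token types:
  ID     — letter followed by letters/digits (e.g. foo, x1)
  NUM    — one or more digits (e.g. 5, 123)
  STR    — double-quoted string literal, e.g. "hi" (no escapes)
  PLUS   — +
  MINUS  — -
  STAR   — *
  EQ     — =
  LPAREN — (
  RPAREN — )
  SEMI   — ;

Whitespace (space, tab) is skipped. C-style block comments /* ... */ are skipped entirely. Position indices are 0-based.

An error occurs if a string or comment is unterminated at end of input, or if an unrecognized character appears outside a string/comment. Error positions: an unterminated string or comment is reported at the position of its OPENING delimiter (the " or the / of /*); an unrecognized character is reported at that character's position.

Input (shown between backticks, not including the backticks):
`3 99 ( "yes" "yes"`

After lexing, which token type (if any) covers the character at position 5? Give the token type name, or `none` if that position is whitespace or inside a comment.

Answer: LPAREN

Derivation:
pos=0: emit NUM '3' (now at pos=1)
pos=2: emit NUM '99' (now at pos=4)
pos=5: emit LPAREN '('
pos=7: enter STRING mode
pos=7: emit STR "yes" (now at pos=12)
pos=13: enter STRING mode
pos=13: emit STR "yes" (now at pos=18)
DONE. 5 tokens: [NUM, NUM, LPAREN, STR, STR]
Position 5: char is '(' -> LPAREN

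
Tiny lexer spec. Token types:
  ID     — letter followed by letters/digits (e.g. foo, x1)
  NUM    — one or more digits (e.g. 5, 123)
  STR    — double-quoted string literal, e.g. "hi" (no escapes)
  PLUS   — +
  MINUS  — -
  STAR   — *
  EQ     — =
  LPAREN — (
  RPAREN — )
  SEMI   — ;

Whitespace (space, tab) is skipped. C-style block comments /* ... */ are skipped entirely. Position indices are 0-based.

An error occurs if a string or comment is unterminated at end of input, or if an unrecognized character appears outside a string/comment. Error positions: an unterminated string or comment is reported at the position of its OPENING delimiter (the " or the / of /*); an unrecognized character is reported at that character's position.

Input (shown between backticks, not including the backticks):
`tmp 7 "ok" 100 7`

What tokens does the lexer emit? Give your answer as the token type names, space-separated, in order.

Answer: ID NUM STR NUM NUM

Derivation:
pos=0: emit ID 'tmp' (now at pos=3)
pos=4: emit NUM '7' (now at pos=5)
pos=6: enter STRING mode
pos=6: emit STR "ok" (now at pos=10)
pos=11: emit NUM '100' (now at pos=14)
pos=15: emit NUM '7' (now at pos=16)
DONE. 5 tokens: [ID, NUM, STR, NUM, NUM]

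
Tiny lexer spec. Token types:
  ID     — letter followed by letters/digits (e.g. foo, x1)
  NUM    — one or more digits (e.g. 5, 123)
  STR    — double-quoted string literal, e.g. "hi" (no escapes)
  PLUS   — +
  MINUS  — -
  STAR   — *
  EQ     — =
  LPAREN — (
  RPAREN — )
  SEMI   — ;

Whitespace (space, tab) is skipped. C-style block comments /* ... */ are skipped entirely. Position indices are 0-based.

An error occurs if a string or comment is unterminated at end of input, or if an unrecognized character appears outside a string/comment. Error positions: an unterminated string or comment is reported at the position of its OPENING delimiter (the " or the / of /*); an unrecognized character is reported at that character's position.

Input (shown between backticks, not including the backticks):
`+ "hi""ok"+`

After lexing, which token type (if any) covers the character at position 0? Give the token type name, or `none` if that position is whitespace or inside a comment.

pos=0: emit PLUS '+'
pos=2: enter STRING mode
pos=2: emit STR "hi" (now at pos=6)
pos=6: enter STRING mode
pos=6: emit STR "ok" (now at pos=10)
pos=10: emit PLUS '+'
DONE. 4 tokens: [PLUS, STR, STR, PLUS]
Position 0: char is '+' -> PLUS

Answer: PLUS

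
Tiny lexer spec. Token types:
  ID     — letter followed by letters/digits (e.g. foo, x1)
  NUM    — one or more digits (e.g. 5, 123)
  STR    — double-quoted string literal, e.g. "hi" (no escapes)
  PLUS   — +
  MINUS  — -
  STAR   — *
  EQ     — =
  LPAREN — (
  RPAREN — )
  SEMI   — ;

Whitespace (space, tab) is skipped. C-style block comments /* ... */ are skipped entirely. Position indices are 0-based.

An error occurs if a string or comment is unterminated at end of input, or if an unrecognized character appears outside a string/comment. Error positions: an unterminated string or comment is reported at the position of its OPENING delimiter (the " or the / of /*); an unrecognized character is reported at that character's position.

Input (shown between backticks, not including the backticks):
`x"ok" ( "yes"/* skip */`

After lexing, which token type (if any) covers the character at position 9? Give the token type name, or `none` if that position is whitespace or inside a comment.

pos=0: emit ID 'x' (now at pos=1)
pos=1: enter STRING mode
pos=1: emit STR "ok" (now at pos=5)
pos=6: emit LPAREN '('
pos=8: enter STRING mode
pos=8: emit STR "yes" (now at pos=13)
pos=13: enter COMMENT mode (saw '/*')
exit COMMENT mode (now at pos=23)
DONE. 4 tokens: [ID, STR, LPAREN, STR]
Position 9: char is 'y' -> STR

Answer: STR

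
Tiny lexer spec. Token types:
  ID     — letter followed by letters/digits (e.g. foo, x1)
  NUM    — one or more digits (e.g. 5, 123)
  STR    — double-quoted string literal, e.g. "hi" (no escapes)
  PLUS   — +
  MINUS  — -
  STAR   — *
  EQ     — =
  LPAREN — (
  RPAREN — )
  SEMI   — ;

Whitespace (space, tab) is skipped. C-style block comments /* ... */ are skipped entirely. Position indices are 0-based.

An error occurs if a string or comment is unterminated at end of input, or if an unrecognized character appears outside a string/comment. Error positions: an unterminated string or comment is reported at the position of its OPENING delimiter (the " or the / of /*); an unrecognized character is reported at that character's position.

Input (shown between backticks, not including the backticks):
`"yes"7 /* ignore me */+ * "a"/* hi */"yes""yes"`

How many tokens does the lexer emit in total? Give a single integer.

Answer: 7

Derivation:
pos=0: enter STRING mode
pos=0: emit STR "yes" (now at pos=5)
pos=5: emit NUM '7' (now at pos=6)
pos=7: enter COMMENT mode (saw '/*')
exit COMMENT mode (now at pos=22)
pos=22: emit PLUS '+'
pos=24: emit STAR '*'
pos=26: enter STRING mode
pos=26: emit STR "a" (now at pos=29)
pos=29: enter COMMENT mode (saw '/*')
exit COMMENT mode (now at pos=37)
pos=37: enter STRING mode
pos=37: emit STR "yes" (now at pos=42)
pos=42: enter STRING mode
pos=42: emit STR "yes" (now at pos=47)
DONE. 7 tokens: [STR, NUM, PLUS, STAR, STR, STR, STR]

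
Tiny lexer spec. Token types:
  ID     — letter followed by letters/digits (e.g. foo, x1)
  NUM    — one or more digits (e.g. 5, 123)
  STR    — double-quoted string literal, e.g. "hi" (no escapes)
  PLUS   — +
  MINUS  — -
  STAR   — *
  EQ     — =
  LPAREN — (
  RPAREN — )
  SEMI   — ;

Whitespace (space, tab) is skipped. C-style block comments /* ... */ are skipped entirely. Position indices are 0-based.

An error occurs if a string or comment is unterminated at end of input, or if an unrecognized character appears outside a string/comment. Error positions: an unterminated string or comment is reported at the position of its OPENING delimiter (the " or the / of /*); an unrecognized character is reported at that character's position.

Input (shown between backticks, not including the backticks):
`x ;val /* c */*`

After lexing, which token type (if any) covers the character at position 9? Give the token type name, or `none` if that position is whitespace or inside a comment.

pos=0: emit ID 'x' (now at pos=1)
pos=2: emit SEMI ';'
pos=3: emit ID 'val' (now at pos=6)
pos=7: enter COMMENT mode (saw '/*')
exit COMMENT mode (now at pos=14)
pos=14: emit STAR '*'
DONE. 4 tokens: [ID, SEMI, ID, STAR]
Position 9: char is ' ' -> none

Answer: none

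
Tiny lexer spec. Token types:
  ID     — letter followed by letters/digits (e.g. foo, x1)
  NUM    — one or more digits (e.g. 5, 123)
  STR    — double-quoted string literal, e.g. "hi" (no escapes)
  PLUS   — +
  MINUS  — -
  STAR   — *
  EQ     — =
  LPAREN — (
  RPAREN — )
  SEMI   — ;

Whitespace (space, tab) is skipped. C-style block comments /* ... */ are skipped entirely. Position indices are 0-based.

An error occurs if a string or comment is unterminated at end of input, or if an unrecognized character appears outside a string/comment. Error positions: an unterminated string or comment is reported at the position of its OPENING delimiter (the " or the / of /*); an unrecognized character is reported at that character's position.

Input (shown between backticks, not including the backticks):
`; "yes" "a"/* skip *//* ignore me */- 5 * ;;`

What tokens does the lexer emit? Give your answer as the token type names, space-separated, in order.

pos=0: emit SEMI ';'
pos=2: enter STRING mode
pos=2: emit STR "yes" (now at pos=7)
pos=8: enter STRING mode
pos=8: emit STR "a" (now at pos=11)
pos=11: enter COMMENT mode (saw '/*')
exit COMMENT mode (now at pos=21)
pos=21: enter COMMENT mode (saw '/*')
exit COMMENT mode (now at pos=36)
pos=36: emit MINUS '-'
pos=38: emit NUM '5' (now at pos=39)
pos=40: emit STAR '*'
pos=42: emit SEMI ';'
pos=43: emit SEMI ';'
DONE. 8 tokens: [SEMI, STR, STR, MINUS, NUM, STAR, SEMI, SEMI]

Answer: SEMI STR STR MINUS NUM STAR SEMI SEMI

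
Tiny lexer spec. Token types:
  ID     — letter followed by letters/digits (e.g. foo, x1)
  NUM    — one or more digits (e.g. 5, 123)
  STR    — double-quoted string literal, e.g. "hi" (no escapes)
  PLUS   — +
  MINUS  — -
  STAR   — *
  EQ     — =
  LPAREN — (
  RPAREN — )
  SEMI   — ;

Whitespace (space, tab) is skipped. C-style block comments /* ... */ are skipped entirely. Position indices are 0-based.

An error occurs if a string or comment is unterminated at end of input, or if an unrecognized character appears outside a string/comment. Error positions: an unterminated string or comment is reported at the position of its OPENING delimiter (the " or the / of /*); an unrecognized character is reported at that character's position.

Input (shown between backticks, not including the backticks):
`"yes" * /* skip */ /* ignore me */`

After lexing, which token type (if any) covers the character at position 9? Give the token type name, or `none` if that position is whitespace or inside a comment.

Answer: none

Derivation:
pos=0: enter STRING mode
pos=0: emit STR "yes" (now at pos=5)
pos=6: emit STAR '*'
pos=8: enter COMMENT mode (saw '/*')
exit COMMENT mode (now at pos=18)
pos=19: enter COMMENT mode (saw '/*')
exit COMMENT mode (now at pos=34)
DONE. 2 tokens: [STR, STAR]
Position 9: char is '*' -> none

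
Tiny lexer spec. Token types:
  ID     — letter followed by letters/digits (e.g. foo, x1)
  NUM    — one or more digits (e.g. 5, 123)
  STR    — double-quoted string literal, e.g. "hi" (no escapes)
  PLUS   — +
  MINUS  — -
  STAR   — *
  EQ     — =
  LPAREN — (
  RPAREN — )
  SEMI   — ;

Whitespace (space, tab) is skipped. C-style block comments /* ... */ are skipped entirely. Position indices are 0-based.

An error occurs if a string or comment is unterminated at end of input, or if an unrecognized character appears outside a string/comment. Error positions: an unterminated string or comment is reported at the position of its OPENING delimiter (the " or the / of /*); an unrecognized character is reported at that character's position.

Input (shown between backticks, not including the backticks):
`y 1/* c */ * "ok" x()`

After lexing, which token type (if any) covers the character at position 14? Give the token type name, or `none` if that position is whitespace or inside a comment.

pos=0: emit ID 'y' (now at pos=1)
pos=2: emit NUM '1' (now at pos=3)
pos=3: enter COMMENT mode (saw '/*')
exit COMMENT mode (now at pos=10)
pos=11: emit STAR '*'
pos=13: enter STRING mode
pos=13: emit STR "ok" (now at pos=17)
pos=18: emit ID 'x' (now at pos=19)
pos=19: emit LPAREN '('
pos=20: emit RPAREN ')'
DONE. 7 tokens: [ID, NUM, STAR, STR, ID, LPAREN, RPAREN]
Position 14: char is 'o' -> STR

Answer: STR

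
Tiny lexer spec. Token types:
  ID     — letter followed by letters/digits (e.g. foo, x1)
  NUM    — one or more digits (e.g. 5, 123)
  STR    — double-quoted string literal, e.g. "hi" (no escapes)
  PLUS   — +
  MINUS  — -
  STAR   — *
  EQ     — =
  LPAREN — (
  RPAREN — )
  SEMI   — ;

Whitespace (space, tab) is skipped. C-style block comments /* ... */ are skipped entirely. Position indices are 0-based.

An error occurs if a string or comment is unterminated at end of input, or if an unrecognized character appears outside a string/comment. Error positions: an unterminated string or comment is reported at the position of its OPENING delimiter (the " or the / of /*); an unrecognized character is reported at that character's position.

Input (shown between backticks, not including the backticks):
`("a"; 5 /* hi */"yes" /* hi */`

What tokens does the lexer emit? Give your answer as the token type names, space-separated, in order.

Answer: LPAREN STR SEMI NUM STR

Derivation:
pos=0: emit LPAREN '('
pos=1: enter STRING mode
pos=1: emit STR "a" (now at pos=4)
pos=4: emit SEMI ';'
pos=6: emit NUM '5' (now at pos=7)
pos=8: enter COMMENT mode (saw '/*')
exit COMMENT mode (now at pos=16)
pos=16: enter STRING mode
pos=16: emit STR "yes" (now at pos=21)
pos=22: enter COMMENT mode (saw '/*')
exit COMMENT mode (now at pos=30)
DONE. 5 tokens: [LPAREN, STR, SEMI, NUM, STR]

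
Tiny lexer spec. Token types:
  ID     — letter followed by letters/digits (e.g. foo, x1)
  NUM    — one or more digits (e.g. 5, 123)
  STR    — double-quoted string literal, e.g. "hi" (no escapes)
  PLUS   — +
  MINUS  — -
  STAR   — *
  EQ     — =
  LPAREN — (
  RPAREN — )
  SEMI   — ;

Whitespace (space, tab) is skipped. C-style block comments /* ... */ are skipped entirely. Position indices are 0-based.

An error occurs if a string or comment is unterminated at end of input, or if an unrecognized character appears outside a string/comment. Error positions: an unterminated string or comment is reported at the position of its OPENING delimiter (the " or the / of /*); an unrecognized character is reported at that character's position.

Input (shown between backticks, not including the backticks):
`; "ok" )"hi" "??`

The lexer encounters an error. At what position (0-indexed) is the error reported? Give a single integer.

Answer: 13

Derivation:
pos=0: emit SEMI ';'
pos=2: enter STRING mode
pos=2: emit STR "ok" (now at pos=6)
pos=7: emit RPAREN ')'
pos=8: enter STRING mode
pos=8: emit STR "hi" (now at pos=12)
pos=13: enter STRING mode
pos=13: ERROR — unterminated string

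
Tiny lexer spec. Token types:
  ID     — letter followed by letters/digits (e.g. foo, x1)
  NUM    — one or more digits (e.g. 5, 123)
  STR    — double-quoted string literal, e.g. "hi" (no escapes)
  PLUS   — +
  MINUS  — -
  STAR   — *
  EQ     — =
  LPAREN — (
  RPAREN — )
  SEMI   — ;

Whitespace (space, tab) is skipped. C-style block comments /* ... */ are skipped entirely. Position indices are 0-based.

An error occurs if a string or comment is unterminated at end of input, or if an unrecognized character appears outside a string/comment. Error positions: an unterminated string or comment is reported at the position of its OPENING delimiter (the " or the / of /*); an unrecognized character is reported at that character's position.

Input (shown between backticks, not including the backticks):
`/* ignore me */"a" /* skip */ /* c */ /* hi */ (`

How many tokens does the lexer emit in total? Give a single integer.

Answer: 2

Derivation:
pos=0: enter COMMENT mode (saw '/*')
exit COMMENT mode (now at pos=15)
pos=15: enter STRING mode
pos=15: emit STR "a" (now at pos=18)
pos=19: enter COMMENT mode (saw '/*')
exit COMMENT mode (now at pos=29)
pos=30: enter COMMENT mode (saw '/*')
exit COMMENT mode (now at pos=37)
pos=38: enter COMMENT mode (saw '/*')
exit COMMENT mode (now at pos=46)
pos=47: emit LPAREN '('
DONE. 2 tokens: [STR, LPAREN]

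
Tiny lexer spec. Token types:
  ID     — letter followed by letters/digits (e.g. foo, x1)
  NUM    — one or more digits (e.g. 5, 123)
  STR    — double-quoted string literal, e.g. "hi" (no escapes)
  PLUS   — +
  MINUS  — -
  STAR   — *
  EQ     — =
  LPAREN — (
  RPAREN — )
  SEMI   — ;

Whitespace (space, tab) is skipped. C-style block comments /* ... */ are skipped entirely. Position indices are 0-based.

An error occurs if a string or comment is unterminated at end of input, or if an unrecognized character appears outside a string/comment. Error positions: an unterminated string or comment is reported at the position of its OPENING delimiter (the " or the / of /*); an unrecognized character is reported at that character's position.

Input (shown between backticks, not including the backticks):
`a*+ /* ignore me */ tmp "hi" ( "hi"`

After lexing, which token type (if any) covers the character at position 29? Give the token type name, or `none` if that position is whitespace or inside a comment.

pos=0: emit ID 'a' (now at pos=1)
pos=1: emit STAR '*'
pos=2: emit PLUS '+'
pos=4: enter COMMENT mode (saw '/*')
exit COMMENT mode (now at pos=19)
pos=20: emit ID 'tmp' (now at pos=23)
pos=24: enter STRING mode
pos=24: emit STR "hi" (now at pos=28)
pos=29: emit LPAREN '('
pos=31: enter STRING mode
pos=31: emit STR "hi" (now at pos=35)
DONE. 7 tokens: [ID, STAR, PLUS, ID, STR, LPAREN, STR]
Position 29: char is '(' -> LPAREN

Answer: LPAREN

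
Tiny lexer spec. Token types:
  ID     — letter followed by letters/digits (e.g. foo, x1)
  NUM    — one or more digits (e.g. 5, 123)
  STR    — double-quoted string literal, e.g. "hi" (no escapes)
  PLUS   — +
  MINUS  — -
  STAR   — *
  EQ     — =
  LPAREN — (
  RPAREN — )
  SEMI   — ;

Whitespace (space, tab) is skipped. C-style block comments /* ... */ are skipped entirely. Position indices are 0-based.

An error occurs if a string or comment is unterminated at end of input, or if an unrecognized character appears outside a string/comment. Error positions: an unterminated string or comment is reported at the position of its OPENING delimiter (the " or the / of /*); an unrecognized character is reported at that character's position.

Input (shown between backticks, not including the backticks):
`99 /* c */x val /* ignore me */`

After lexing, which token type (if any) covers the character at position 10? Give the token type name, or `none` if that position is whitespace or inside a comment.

pos=0: emit NUM '99' (now at pos=2)
pos=3: enter COMMENT mode (saw '/*')
exit COMMENT mode (now at pos=10)
pos=10: emit ID 'x' (now at pos=11)
pos=12: emit ID 'val' (now at pos=15)
pos=16: enter COMMENT mode (saw '/*')
exit COMMENT mode (now at pos=31)
DONE. 3 tokens: [NUM, ID, ID]
Position 10: char is 'x' -> ID

Answer: ID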